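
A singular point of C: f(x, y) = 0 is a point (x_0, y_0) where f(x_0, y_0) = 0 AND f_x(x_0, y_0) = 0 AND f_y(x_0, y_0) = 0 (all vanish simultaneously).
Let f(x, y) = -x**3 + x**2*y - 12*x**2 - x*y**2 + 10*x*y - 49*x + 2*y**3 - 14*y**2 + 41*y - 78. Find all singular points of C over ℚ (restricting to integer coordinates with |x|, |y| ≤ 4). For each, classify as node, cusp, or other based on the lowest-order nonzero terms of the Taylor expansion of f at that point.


Singular points: {(-3, 2)}; classification: node.

Compute partial derivatives:
  f_x = -3*x**2 + 2*x*y - 24*x - y**2 + 10*y - 49.
  f_y = x**2 - 2*x*y + 10*x + 6*y**2 - 28*y + 41.
Scan x_0 ∈ {−4, ..., 4}. For each x_0, f_y(x_0, y) is a polynomial in y; find its integer roots y ∈ {−4, ..., 4}, then test f_x and f at those candidates.
  x = -4: f_y(-4, y) = 6*y**2 - 20*y + 17; no integer root y with |y| ≤ 4.
  x = -3: f_y(-3, y) = 6*y**2 - 22*y + 20; vanishes at y ∈ {2}. (-3, 2): f_x = 0, f = 0 — SINGULAR.
  x = -2: f_y(-2, y) = 6*y**2 - 24*y + 25; no integer root y with |y| ≤ 4.
  x = -1: f_y(-1, y) = 6*y**2 - 26*y + 32; no integer root y with |y| ≤ 4.
  x = 0: f_y(0, y) = 6*y**2 - 28*y + 41; no integer root y with |y| ≤ 4.
  x = 1: f_y(1, y) = 6*y**2 - 30*y + 52; no integer root y with |y| ≤ 4.
  x = 2: f_y(2, y) = 6*y**2 - 32*y + 65; no integer root y with |y| ≤ 4.
  x = 3: f_y(3, y) = 6*y**2 - 34*y + 80; no integer root y with |y| ≤ 4.
  x = 4: f_y(4, y) = 6*y**2 - 36*y + 97; no integer root y with |y| ≤ 4.
Only singular point on the grid: (-3, 2).
Classify: substitute x = -3 + u, y = 2 + v and expand: f = -u**3 + u**2*v - u**2 - u*v**2 + 2*v**3 + v**2.
No constant or linear terms (consistent with a singular point). Quadratic part: -u**2 + v**2. Cubic part: -u**3 + u**2*v - u*v**2 + 2*v**3.
The quadratic part v**2 - u**2 = (v − u)(v + u) splits into two distinct linear factors, so there are two distinct tangent lines y − 2 = ±(x − -3) — this is a node (ordinary double point).
Classification: node.


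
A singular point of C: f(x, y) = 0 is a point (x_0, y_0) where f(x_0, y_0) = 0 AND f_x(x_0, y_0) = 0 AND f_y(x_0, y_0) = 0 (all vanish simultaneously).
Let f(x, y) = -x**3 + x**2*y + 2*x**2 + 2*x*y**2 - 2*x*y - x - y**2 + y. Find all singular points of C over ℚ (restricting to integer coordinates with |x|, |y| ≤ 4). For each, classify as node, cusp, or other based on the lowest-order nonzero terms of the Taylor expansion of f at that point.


Singular points: {(1, 0)}; classification: node.

Compute partial derivatives:
  f_x = -3*x**2 + 2*x*y + 4*x + 2*y**2 - 2*y - 1.
  f_y = x**2 + 4*x*y - 2*x - 2*y + 1.
Scan x_0 ∈ {−4, ..., 4}. For each x_0, f_y(x_0, y) is a polynomial in y; find its integer roots y ∈ {−4, ..., 4}, then test f_x and f at those candidates.
  x = -4: f_y(-4, y) = 25 - 18*y; no integer root y with |y| ≤ 4.
  x = -3: f_y(-3, y) = 16 - 14*y; no integer root y with |y| ≤ 4.
  x = -2: f_y(-2, y) = 9 - 10*y; no integer root y with |y| ≤ 4.
  x = -1: f_y(-1, y) = 4 - 6*y; no integer root y with |y| ≤ 4.
  x = 0: f_y(0, y) = 1 - 2*y; no integer root y with |y| ≤ 4.
  x = 1: f_y(1, y) = 2*y; vanishes at y ∈ {0}. (1, 0): f_x = 0, f = 0 — SINGULAR.
  x = 2: f_y(2, y) = 6*y + 1; no integer root y with |y| ≤ 4.
  x = 3: f_y(3, y) = 10*y + 4; no integer root y with |y| ≤ 4.
  x = 4: f_y(4, y) = 14*y + 9; no integer root y with |y| ≤ 4.
Only singular point on the grid: (1, 0).
Classify: substitute x = 1 + u, y = 0 + v and expand: f = -u**3 + u**2*v - u**2 + 2*u*v**2 + v**2.
No constant or linear terms (consistent with a singular point). Quadratic part: -u**2 + v**2. Cubic part: -u**3 + u**2*v + 2*u*v**2.
The quadratic part v**2 - u**2 = (v − u)(v + u) splits into two distinct linear factors, so there are two distinct tangent lines y − 0 = ±(x − 1) — this is a node (ordinary double point).
Classification: node.


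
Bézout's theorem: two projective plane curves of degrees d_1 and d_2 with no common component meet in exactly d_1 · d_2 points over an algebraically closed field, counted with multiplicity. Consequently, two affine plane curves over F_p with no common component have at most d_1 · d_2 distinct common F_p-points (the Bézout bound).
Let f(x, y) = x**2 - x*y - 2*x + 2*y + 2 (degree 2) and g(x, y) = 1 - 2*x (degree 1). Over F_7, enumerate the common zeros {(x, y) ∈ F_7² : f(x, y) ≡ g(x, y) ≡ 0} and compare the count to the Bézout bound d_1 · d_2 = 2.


Common zeros: {(4, 5)}; count = 1; Bézout bound = 2.

deg(f) = 2, deg(g) = 1, so Bézout bound = 2.
Scan x ∈ F_7. For each x, list the y ∈ F_7 with f(x, y) ≡ 0 and those with g(x, y) ≡ 0 (mod 7); the common zeros in that column are the intersection.
  x = 0: f ≡ 0 at y ∈ {6}; g ≡ 0 at y ∈ ∅; common: ∅.
  x = 1: f ≡ 0 at y ∈ {6}; g ≡ 0 at y ∈ ∅; common: ∅.
  x = 2: f ≡ 0 at y ∈ ∅; g ≡ 0 at y ∈ ∅; common: ∅.
  x = 3: f ≡ 0 at y ∈ {5}; g ≡ 0 at y ∈ ∅; common: ∅.
  x = 4: f ≡ 0 at y ∈ {5}; g ≡ 0 at y ∈ {0, 1, 2, 3, 4, 5, 6}; common: {5}.
  x = 5: f ≡ 0 at y ∈ {1}; g ≡ 0 at y ∈ ∅; common: ∅.
  x = 6: f ≡ 0 at y ∈ {3}; g ≡ 0 at y ∈ ∅; common: ∅.
Collecting: common zeros = {(4, 5)}, so the count is 1.
Comparison with the Bézout bound: 1 ≤ 2 = deg(f)·deg(g), as expected for curves with no common component (the affine F_7-count falls short of the bound because intersections may lie at infinity, over extension fields, or carry multiplicity).


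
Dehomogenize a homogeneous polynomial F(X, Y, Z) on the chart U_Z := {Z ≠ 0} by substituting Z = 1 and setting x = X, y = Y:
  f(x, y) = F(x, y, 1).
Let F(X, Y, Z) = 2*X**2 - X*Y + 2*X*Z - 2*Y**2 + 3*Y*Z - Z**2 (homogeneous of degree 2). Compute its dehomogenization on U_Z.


f(x, y) = 2*x**2 - x*y + 2*x - 2*y**2 + 3*y - 1

On U_Z we set Z = 1. Each monomial c·X^i·Y^j·Z^k in F becomes c·x^i·y^j·1^k = c·x^i·y^j.
Substituting Z = 1: F(X, Y, 1) = 2*x**2 - x*y + 2*x - 2*y**2 + 3*y - 1.
Note: deg(f) ≤ deg(F) = 2; strict inequality happens when F is divisible by Z (lost terms).


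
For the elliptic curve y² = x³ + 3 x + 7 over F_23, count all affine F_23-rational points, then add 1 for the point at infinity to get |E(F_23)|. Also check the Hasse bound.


Affine points = {(5, 3), (5, 20), (7, 7), (7, 16), (9, 2), (9, 21), (10, 5), (10, 18), (12, 0), (13, 9), (13, 14), (15, 0), (17, 7), (17, 16), (19, 0), (21, 4), (21, 19), (22, 7), (22, 16)}; affine count = 19; |E(F_23)| = 20.

Discriminant check: Δ ∝ 4a³ + 27b² = 4·3³ + 27·7² = 4·27 + 27·49 ≡ 5 (mod 23). Nonzero ⇒ E is nonsingular.
For each x ∈ F_23, compute rhs = x³ + 3·x + 7 mod 23, then count y ∈ F_23 with y² ≡ rhs.
  x = 0: rhs = 7, matching y values: none (0 points).
  x = 1: rhs = 11, matching y values: none (0 points).
  x = 2: rhs = 21, matching y values: none (0 points).
  x = 3: rhs = 20, matching y values: none (0 points).
  x = 4: rhs = 14, matching y values: none (0 points).
  x = 5: rhs = 9, matching y values: 3, 20 (2 points).
  x = 6: rhs = 11, matching y values: none (0 points).
  x = 7: rhs = 3, matching y values: 7, 16 (2 points).
  x = 8: rhs = 14, matching y values: none (0 points).
  x = 9: rhs = 4, matching y values: 2, 21 (2 points).
  x = 10: rhs = 2, matching y values: 5, 18 (2 points).
  x = 11: rhs = 14, matching y values: none (0 points).
  x = 12: rhs = 0, matching y values: 0 (1 points).
  x = 13: rhs = 12, matching y values: 9, 14 (2 points).
  x = 14: rhs = 10, matching y values: none (0 points).
  x = 15: rhs = 0, matching y values: 0 (1 points).
  x = 16: rhs = 11, matching y values: none (0 points).
  x = 17: rhs = 3, matching y values: 7, 16 (2 points).
  x = 18: rhs = 5, matching y values: none (0 points).
  x = 19: rhs = 0, matching y values: 0 (1 points).
  x = 20: rhs = 17, matching y values: none (0 points).
  x = 21: rhs = 16, matching y values: 4, 19 (2 points).
  x = 22: rhs = 3, matching y values: 7, 16 (2 points).
Total affine count: 19.
Full point count |E(F_23)| = 19 + 1 = 20.
Hasse bound: |20 − (23+1)| = |-4| = 4 ≤ 2√23 ≈ 9.5917 ✓.


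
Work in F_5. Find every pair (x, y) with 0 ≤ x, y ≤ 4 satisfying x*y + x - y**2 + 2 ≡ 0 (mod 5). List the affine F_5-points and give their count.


Affine F_5-points: {(2, 1), (3, 0), (3, 3), (4, 2)}; count = 4.

For each of the 25 pairs (x, y) ∈ F_5², evaluate f(x, y) mod 5. Record the zeros.
  x = 0: [0↦2, 1↦1, 2↦3, 3↦3, 4↦1]  zeros at y ∈ ∅
  x = 1: [0↦3, 1↦3, 2↦1, 3↦2, 4↦1]  zeros at y ∈ ∅
  x = 2: [0↦4, 1↦0, 2↦4, 3↦1, 4↦1]  zeros at y ∈ {1}
  x = 3: [0↦0, 1↦2, 2↦2, 3↦0, 4↦1]  zeros at y ∈ {0, 3}
  x = 4: [0↦1, 1↦4, 2↦0, 3↦4, 4↦1]  zeros at y ∈ {2}
Collecting zeros: affine points = {(2, 1), (3, 0), (3, 3), (4, 2)}.
Total count |C(F_5)_aff| = 4.


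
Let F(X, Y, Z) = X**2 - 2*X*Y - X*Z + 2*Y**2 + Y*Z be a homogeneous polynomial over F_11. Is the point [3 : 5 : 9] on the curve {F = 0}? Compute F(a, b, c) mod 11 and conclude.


F(3,5,9) ≡ 3 (mod 11); P is NOT on the curve.

Evaluate F(3, 5, 9) term-by-term (mod 11).
  X**2 ↦ 1·9·1·1 = 9
  -2*X*Y ↦ -2·3·5·1 = -30
  -X*Z ↦ -1·3·1·9 = -27
  2*Y**2 ↦ 2·1·25·1 = 50
  Y*Z ↦ 1·1·5·9 = 45
Sum: F(3, 5, 9) = (9) + (-30) + (-27) + (50) + (45) = 47.
Reducing mod 11: 47 ≡ 3 (mod 11).
Since F(a, b, c) ≡ 3 ≠ 0 (mod 11), P does NOT lie on the curve.


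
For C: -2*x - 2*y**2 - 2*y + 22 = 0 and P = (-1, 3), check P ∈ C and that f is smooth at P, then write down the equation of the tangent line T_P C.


Tangent line at P: -2*x - 14*y + 40 = 0.

Step 1: f(-1, 3) = 0, so P lies on C.
Step 2: partial derivatives
  f_x(x, y) = -2, f_y(x, y) = -4*y - 2.
  f_x(P) = -2, f_y(P) = -14 (gradient nonzero, so P is smooth).
Step 3: tangent line at P: -2·(x − -1) + -14·(y − 3) = 0.
Expanding: -2*x - 14*y + 40 = 0.


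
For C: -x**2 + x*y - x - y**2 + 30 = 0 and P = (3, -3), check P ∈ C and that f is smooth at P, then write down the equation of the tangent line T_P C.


Tangent line at P: -10*x + 9*y + 57 = 0.

Step 1: f(3, -3) = 0, so P lies on C.
Step 2: partial derivatives
  f_x(x, y) = -2*x + y - 1, f_y(x, y) = x - 2*y.
  f_x(P) = -10, f_y(P) = 9 (gradient nonzero, so P is smooth).
Step 3: tangent line at P: -10·(x − 3) + 9·(y − -3) = 0.
Expanding: -10*x + 9*y + 57 = 0.


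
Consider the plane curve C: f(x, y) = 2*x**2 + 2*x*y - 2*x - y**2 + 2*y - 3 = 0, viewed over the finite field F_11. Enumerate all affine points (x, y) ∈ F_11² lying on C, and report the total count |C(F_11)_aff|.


Affine F_11-points: {(0, 4), (0, 9), (1, 1), (1, 3), (3, 9), (3, 10), (8, 3), (8, 4), (10, 1), (10, 10)}; count = 10.

For each of the 121 pairs (x, y) ∈ F_11², evaluate f(x, y) mod 11. Record the zeros.
  x = 0: [0↦8, 1↦9, 2↦8, 3↦5, 4↦0, 5↦4, 6↦6, 7↦6, 8↦4, 9↦0, 10↦5]  zeros at y ∈ {4, 9}
  x = 1: [0↦8, 1↦0, 2↦1, 3↦0, 4↦8, 5↦3, 6↦7, 7↦9, 8↦9, 9↦7, 10↦3]  zeros at y ∈ {1, 3}
  x = 2: [0↦1, 1↦6, 2↦9, 3↦10, 4↦9, 5↦6, 6↦1, 7↦5, 8↦7, 9↦7, 10↦5]  zeros at y ∈ ∅
  x = 3: [0↦9, 1↦5, 2↦10, 3↦2, 4↦3, 5↦2, 6↦10, 7↦5, 8↦9, 9↦0, 10↦0]  zeros at y ∈ {9, 10}
  x = 4: [0↦10, 1↦8, 2↦4, 3↦9, 4↦1, 5↦2, 6↦1, 7↦9, 8↦4, 9↦8, 10↦10]  zeros at y ∈ ∅
  x = 5: [0↦4, 1↦4, 2↦2, 3↦9, 4↦3, 5↦6, 6↦7, 7↦6, 8↦3, 9↦9, 10↦2]  zeros at y ∈ ∅
  x = 6: [0↦2, 1↦4, 2↦4, 3↦2, 4↦9, 5↦3, 6↦6, 7↦7, 8↦6, 9↦3, 10↦9]  zeros at y ∈ ∅
  x = 7: [0↦4, 1↦8, 2↦10, 3↦10, 4↦8, 5↦4, 6↦9, 7↦1, 8↦2, 9↦1, 10↦9]  zeros at y ∈ ∅
  x = 8: [0↦10, 1↦5, 2↦9, 3↦0, 4↦0, 5↦9, 6↦5, 7↦10, 8↦2, 9↦3, 10↦2]  zeros at y ∈ {3, 4}
  x = 9: [0↦9, 1↦6, 2↦1, 3↦5, 4↦7, 5↦7, 6↦5, 7↦1, 8↦6, 9↦9, 10↦10]  zeros at y ∈ ∅
  x = 10: [0↦1, 1↦0, 2↦8, 3↦3, 4↦7, 5↦9, 6↦9, 7↦7, 8↦3, 9↦8, 10↦0]  zeros at y ∈ {1, 10}
Collecting zeros: affine points = {(0, 4), (0, 9), (1, 1), (1, 3), (3, 9), (3, 10), (8, 3), (8, 4), (10, 1), (10, 10)}.
Total count |C(F_11)_aff| = 10.


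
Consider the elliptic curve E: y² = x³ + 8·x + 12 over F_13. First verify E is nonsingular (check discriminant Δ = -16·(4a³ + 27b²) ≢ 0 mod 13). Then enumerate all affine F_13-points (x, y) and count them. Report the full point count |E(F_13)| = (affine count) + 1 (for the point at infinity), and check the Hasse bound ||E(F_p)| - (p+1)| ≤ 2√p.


Affine points = {(0, 5), (0, 8), (2, 6), (2, 7), (4, 2), (4, 11), (6, 4), (6, 9), (8, 4), (8, 9), (10, 0), (11, 1), (11, 12), (12, 4), (12, 9)}; affine count = 15; |E(F_13)| = 16.

Discriminant check: Δ ∝ 4a³ + 27b² = 4·8³ + 27·12² = 4·512 + 27·144 ≡ 8 (mod 13). Nonzero ⇒ E is nonsingular.
For each x ∈ F_13, compute rhs = x³ + 8·x + 12 mod 13, then count y ∈ F_13 with y² ≡ rhs.
  x = 0: rhs = 12, matching y values: 5, 8 (2 points).
  x = 1: rhs = 8, matching y values: none (0 points).
  x = 2: rhs = 10, matching y values: 6, 7 (2 points).
  x = 3: rhs = 11, matching y values: none (0 points).
  x = 4: rhs = 4, matching y values: 2, 11 (2 points).
  x = 5: rhs = 8, matching y values: none (0 points).
  x = 6: rhs = 3, matching y values: 4, 9 (2 points).
  x = 7: rhs = 8, matching y values: none (0 points).
  x = 8: rhs = 3, matching y values: 4, 9 (2 points).
  x = 9: rhs = 7, matching y values: none (0 points).
  x = 10: rhs = 0, matching y values: 0 (1 points).
  x = 11: rhs = 1, matching y values: 1, 12 (2 points).
  x = 12: rhs = 3, matching y values: 4, 9 (2 points).
Total affine count: 15.
Full point count |E(F_13)| = 15 + 1 = 16.
Hasse bound: |16 − (13+1)| = |2| = 2 ≤ 2√13 ≈ 7.2111 ✓.


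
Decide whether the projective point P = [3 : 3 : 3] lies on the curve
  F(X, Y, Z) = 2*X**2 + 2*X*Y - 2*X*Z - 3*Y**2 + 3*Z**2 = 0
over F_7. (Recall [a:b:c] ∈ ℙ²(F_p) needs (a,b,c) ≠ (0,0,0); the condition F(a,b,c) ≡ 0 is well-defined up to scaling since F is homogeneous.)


F(3,3,3) ≡ 4 (mod 7); P is NOT on the curve.

Evaluate F(3, 3, 3) term-by-term (mod 7).
  2*X**2 ↦ 2·9·1·1 = 18
  2*X*Y ↦ 2·3·3·1 = 18
  -2*X*Z ↦ -2·3·1·3 = -18
  -3*Y**2 ↦ -3·1·9·1 = -27
  3*Z**2 ↦ 3·1·1·9 = 27
Sum: F(3, 3, 3) = (18) + (18) + (-18) + (-27) + (27) = 18.
Reducing mod 7: 18 ≡ 4 (mod 7).
Since F(a, b, c) ≡ 4 ≠ 0 (mod 7), P does NOT lie on the curve.


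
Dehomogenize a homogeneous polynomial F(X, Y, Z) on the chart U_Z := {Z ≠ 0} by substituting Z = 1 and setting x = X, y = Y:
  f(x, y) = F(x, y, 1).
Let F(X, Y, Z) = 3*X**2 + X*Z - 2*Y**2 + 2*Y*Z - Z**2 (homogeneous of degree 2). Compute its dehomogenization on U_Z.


f(x, y) = 3*x**2 + x - 2*y**2 + 2*y - 1

On U_Z we set Z = 1. Each monomial c·X^i·Y^j·Z^k in F becomes c·x^i·y^j·1^k = c·x^i·y^j.
Substituting Z = 1: F(X, Y, 1) = 3*x**2 + x - 2*y**2 + 2*y - 1.
Note: deg(f) ≤ deg(F) = 2; strict inequality happens when F is divisible by Z (lost terms).


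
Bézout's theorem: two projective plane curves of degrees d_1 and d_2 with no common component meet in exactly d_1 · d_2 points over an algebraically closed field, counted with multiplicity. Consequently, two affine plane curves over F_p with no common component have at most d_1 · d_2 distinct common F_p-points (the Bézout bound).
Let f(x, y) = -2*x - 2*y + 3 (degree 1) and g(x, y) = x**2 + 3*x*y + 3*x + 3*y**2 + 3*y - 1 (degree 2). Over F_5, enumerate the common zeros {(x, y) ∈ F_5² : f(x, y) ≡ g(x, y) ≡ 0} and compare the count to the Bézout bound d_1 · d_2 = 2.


Common zeros: ∅; count = 0; Bézout bound = 2.

deg(f) = 1, deg(g) = 2, so Bézout bound = 2.
Scan x ∈ F_5. For each x, list the y ∈ F_5 with f(x, y) ≡ 0 and those with g(x, y) ≡ 0 (mod 5); the common zeros in that column are the intersection.
  x = 0: f ≡ 0 at y ∈ {4}; g ≡ 0 at y ∈ {1, 3}; common: ∅.
  x = 1: f ≡ 0 at y ∈ {3}; g ≡ 0 at y ∈ {4}; common: ∅.
  x = 2: f ≡ 0 at y ∈ {2}; g ≡ 0 at y ∈ ∅; common: ∅.
  x = 3: f ≡ 0 at y ∈ {1}; g ≡ 0 at y ∈ {3}; common: ∅.
  x = 4: f ≡ 0 at y ∈ {0}; g ≡ 0 at y ∈ {1, 4}; common: ∅.
Collecting: common zeros = ∅, so the count is 0.
Comparison with the Bézout bound: 0 ≤ 2 = deg(f)·deg(g), as expected for curves with no common component (the affine F_5-count falls short of the bound because intersections may lie at infinity, over extension fields, or carry multiplicity).


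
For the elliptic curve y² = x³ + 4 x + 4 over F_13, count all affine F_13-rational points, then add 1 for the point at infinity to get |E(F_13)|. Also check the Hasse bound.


Affine points = {(0, 2), (0, 11), (1, 3), (1, 10), (3, 2), (3, 11), (6, 6), (6, 7), (10, 2), (10, 11), (11, 1), (11, 12), (12, 5), (12, 8)}; affine count = 14; |E(F_13)| = 15.

Discriminant check: Δ ∝ 4a³ + 27b² = 4·4³ + 27·4² = 4·64 + 27·16 ≡ 12 (mod 13). Nonzero ⇒ E is nonsingular.
For each x ∈ F_13, compute rhs = x³ + 4·x + 4 mod 13, then count y ∈ F_13 with y² ≡ rhs.
  x = 0: rhs = 4, matching y values: 2, 11 (2 points).
  x = 1: rhs = 9, matching y values: 3, 10 (2 points).
  x = 2: rhs = 7, matching y values: none (0 points).
  x = 3: rhs = 4, matching y values: 2, 11 (2 points).
  x = 4: rhs = 6, matching y values: none (0 points).
  x = 5: rhs = 6, matching y values: none (0 points).
  x = 6: rhs = 10, matching y values: 6, 7 (2 points).
  x = 7: rhs = 11, matching y values: none (0 points).
  x = 8: rhs = 2, matching y values: none (0 points).
  x = 9: rhs = 2, matching y values: none (0 points).
  x = 10: rhs = 4, matching y values: 2, 11 (2 points).
  x = 11: rhs = 1, matching y values: 1, 12 (2 points).
  x = 12: rhs = 12, matching y values: 5, 8 (2 points).
Total affine count: 14.
Full point count |E(F_13)| = 14 + 1 = 15.
Hasse bound: |15 − (13+1)| = |1| = 1 ≤ 2√13 ≈ 7.2111 ✓.


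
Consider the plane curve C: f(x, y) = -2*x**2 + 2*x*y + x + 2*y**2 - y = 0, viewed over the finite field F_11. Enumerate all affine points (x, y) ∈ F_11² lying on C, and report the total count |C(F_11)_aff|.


Affine F_11-points: {(0, 0), (0, 6), (1, 6), (1, 10), (4, 3), (4, 10), (5, 3), (5, 9), (6, 0), (10, 9)}; count = 10.

For each of the 121 pairs (x, y) ∈ F_11², evaluate f(x, y) mod 11. Record the zeros.
  x = 0: [0↦0, 1↦1, 2↦6, 3↦4, 4↦6, 5↦1, 6↦0, 7↦3, 8↦10, 9↦10, 10↦3]  zeros at y ∈ {0, 6}
  x = 1: [0↦10, 1↦2, 2↦9, 3↦9, 4↦2, 5↦10, 6↦0, 7↦5, 8↦3, 9↦5, 10↦0]  zeros at y ∈ {6, 10}
  x = 2: [0↦5, 1↦10, 2↦8, 3↦10, 4↦5, 5↦4, 6↦7, 7↦3, 8↦3, 9↦7, 10↦4]  zeros at y ∈ ∅
  x = 3: [0↦7, 1↦3, 2↦3, 3↦7, 4↦4, 5↦5, 6↦10, 7↦8, 8↦10, 9↦5, 10↦4]  zeros at y ∈ ∅
  x = 4: [0↦5, 1↦3, 2↦5, 3↦0, 4↦10, 5↦2, 6↦9, 7↦9, 8↦2, 9↦10, 10↦0]  zeros at y ∈ {3, 10}
  x = 5: [0↦10, 1↦10, 2↦3, 3↦0, 4↦1, 5↦6, 6↦4, 7↦6, 8↦1, 9↦0, 10↦3]  zeros at y ∈ {3, 9}
  x = 6: [0↦0, 1↦2, 2↦8, 3↦7, 4↦10, 5↦6, 6↦6, 7↦10, 8↦7, 9↦8, 10↦2]  zeros at y ∈ {0}
  x = 7: [0↦8, 1↦1, 2↦9, 3↦10, 4↦4, 5↦2, 6↦4, 7↦10, 8↦9, 9↦1, 10↦8]  zeros at y ∈ ∅
  x = 8: [0↦1, 1↦7, 2↦6, 3↦9, 4↦5, 5↦5, 6↦9, 7↦6, 8↦7, 9↦1, 10↦10]  zeros at y ∈ ∅
  x = 9: [0↦1, 1↦9, 2↦10, 3↦4, 4↦2, 5↦4, 6↦10, 7↦9, 8↦1, 9↦8, 10↦8]  zeros at y ∈ ∅
  x = 10: [0↦8, 1↦7, 2↦10, 3↦6, 4↦6, 5↦10, 6↦7, 7↦8, 8↦2, 9↦0, 10↦2]  zeros at y ∈ {9}
Collecting zeros: affine points = {(0, 0), (0, 6), (1, 6), (1, 10), (4, 3), (4, 10), (5, 3), (5, 9), (6, 0), (10, 9)}.
Total count |C(F_11)_aff| = 10.


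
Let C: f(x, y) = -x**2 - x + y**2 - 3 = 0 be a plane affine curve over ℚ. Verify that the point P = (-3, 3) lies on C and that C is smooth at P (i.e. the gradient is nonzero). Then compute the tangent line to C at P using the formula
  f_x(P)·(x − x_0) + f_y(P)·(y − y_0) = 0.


Tangent line at P: 5*x + 6*y - 3 = 0.

Step 1: f(-3, 3) = 0, so P lies on C.
Step 2: partial derivatives
  f_x(x, y) = -2*x - 1, f_y(x, y) = 2*y.
  f_x(P) = 5, f_y(P) = 6 (gradient nonzero, so P is smooth).
Step 3: tangent line at P: 5·(x − -3) + 6·(y − 3) = 0.
Expanding: 5*x + 6*y - 3 = 0.


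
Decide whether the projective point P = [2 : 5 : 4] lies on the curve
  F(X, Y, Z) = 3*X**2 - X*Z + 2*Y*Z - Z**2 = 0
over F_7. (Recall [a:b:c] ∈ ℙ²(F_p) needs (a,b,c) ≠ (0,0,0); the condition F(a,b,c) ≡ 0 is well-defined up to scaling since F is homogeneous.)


F(2,5,4) ≡ 0 (mod 7); P is on the curve.

Evaluate F(2, 5, 4) term-by-term (mod 7).
  3*X**2 ↦ 3·4·1·1 = 12
  -X*Z ↦ -1·2·1·4 = -8
  2*Y*Z ↦ 2·1·5·4 = 40
  -Z**2 ↦ -1·1·1·16 = -16
Sum: F(2, 5, 4) = (12) + (-8) + (40) + (-16) = 28.
Reducing mod 7: 28 ≡ 0 (mod 7).
Since F(a, b, c) ≡ 0 (mod 7), P lies on the curve.


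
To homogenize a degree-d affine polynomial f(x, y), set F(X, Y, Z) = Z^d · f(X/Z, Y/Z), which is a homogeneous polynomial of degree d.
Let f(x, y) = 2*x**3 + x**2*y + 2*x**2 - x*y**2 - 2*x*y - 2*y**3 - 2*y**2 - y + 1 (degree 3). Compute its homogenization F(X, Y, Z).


F(X, Y, Z) = 2*X**3 + X**2*Y + 2*X**2*Z - X*Y**2 - 2*X*Y*Z - 2*Y**3 - 2*Y**2*Z - Y*Z**2 + Z**3

deg(f) = 3.
Substitute x = X/Z, y = Y/Z into f, then multiply by Z^3.
  monomial 2·x^3·y^0 ↦ 2·X^3·Y^0·Z^0.
  monomial 1·x^2·y^1 ↦ 1·X^2·Y^1·Z^0.
  monomial 2·x^2·y^0 ↦ 2·X^2·Y^0·Z^1.
  monomial -1·x^1·y^2 ↦ -1·X^1·Y^2·Z^0.
  monomial -2·x^1·y^1 ↦ -2·X^1·Y^1·Z^1.
  monomial -2·x^0·y^3 ↦ -2·X^0·Y^3·Z^0.
  monomial -2·x^0·y^2 ↦ -2·X^0·Y^2·Z^1.
  monomial -1·x^0·y^1 ↦ -1·X^0·Y^1·Z^2.
  monomial 1·x^0·y^0 ↦ 1·X^0·Y^0·Z^3.
Collecting: F(X, Y, Z) = 2*X**3 + X**2*Y + 2*X**2*Z - X*Y**2 - 2*X*Y*Z - 2*Y**3 - 2*Y**2*Z - Y*Z**2 + Z**3.


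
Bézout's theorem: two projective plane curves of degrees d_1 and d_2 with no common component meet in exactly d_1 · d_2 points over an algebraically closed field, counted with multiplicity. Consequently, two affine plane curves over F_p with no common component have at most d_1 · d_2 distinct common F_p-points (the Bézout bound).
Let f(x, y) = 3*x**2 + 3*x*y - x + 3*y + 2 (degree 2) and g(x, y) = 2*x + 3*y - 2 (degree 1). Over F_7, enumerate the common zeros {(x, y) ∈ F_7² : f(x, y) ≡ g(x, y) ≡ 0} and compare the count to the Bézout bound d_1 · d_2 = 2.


Common zeros: ∅; count = 0; Bézout bound = 2.

deg(f) = 2, deg(g) = 1, so Bézout bound = 2.
Scan x ∈ F_7. For each x, list the y ∈ F_7 with f(x, y) ≡ 0 and those with g(x, y) ≡ 0 (mod 7); the common zeros in that column are the intersection.
  x = 0: f ≡ 0 at y ∈ {4}; g ≡ 0 at y ∈ {3}; common: ∅.
  x = 1: f ≡ 0 at y ∈ {4}; g ≡ 0 at y ∈ {0}; common: ∅.
  x = 2: f ≡ 0 at y ∈ {1}; g ≡ 0 at y ∈ {4}; common: ∅.
  x = 3: f ≡ 0 at y ∈ {6}; g ≡ 0 at y ∈ {1}; common: ∅.
  x = 4: f ≡ 0 at y ∈ {3}; g ≡ 0 at y ∈ {5}; common: ∅.
  x = 5: f ≡ 0 at y ∈ {3}; g ≡ 0 at y ∈ {2}; common: ∅.
  x = 6: f ≡ 0 at y ∈ ∅; g ≡ 0 at y ∈ {6}; common: ∅.
Collecting: common zeros = ∅, so the count is 0.
Comparison with the Bézout bound: 0 ≤ 2 = deg(f)·deg(g), as expected for curves with no common component (the affine F_7-count falls short of the bound because intersections may lie at infinity, over extension fields, or carry multiplicity).


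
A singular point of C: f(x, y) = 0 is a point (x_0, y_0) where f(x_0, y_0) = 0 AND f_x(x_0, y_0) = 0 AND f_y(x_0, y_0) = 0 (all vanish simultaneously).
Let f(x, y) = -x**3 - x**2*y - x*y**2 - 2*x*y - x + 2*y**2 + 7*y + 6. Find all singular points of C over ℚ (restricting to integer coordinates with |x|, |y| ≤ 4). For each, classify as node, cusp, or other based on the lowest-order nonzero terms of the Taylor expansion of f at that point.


Singular points: {(1, -2)}; classification: node.

Compute partial derivatives:
  f_x = -3*x**2 - 2*x*y - y**2 - 2*y - 1.
  f_y = -x**2 - 2*x*y - 2*x + 4*y + 7.
Scan x_0 ∈ {−4, ..., 4}. For each x_0, f_y(x_0, y) is a polynomial in y; find its integer roots y ∈ {−4, ..., 4}, then test f_x and f at those candidates.
  x = -4: f_y(-4, y) = 12*y - 1; no integer root y with |y| ≤ 4.
  x = -3: f_y(-3, y) = 10*y + 4; no integer root y with |y| ≤ 4.
  x = -2: f_y(-2, y) = 8*y + 7; no integer root y with |y| ≤ 4.
  x = -1: f_y(-1, y) = 6*y + 8; no integer root y with |y| ≤ 4.
  x = 0: f_y(0, y) = 4*y + 7; no integer root y with |y| ≤ 4.
  x = 1: f_y(1, y) = 2*y + 4; vanishes at y ∈ {-2}. (1, -2): f_x = 0, f = 0 — SINGULAR.
  x = 2: f_y(2, y) = -1; no integer root y with |y| ≤ 4.
  x = 3: f_y(3, y) = -2*y - 8; vanishes at y ∈ {-4}. (3, -4): f_x = -12 ≠ 0.
  x = 4: f_y(4, y) = -4*y - 17; no integer root y with |y| ≤ 4.
Only singular point on the grid: (1, -2).
Classify: substitute x = 1 + u, y = -2 + v and expand: f = -u**3 - u**2*v - u**2 - u*v**2 + v**2.
No constant or linear terms (consistent with a singular point). Quadratic part: -u**2 + v**2. Cubic part: -u**3 - u**2*v - u*v**2.
The quadratic part v**2 - u**2 = (v − u)(v + u) splits into two distinct linear factors, so there are two distinct tangent lines y − -2 = ±(x − 1) — this is a node (ordinary double point).
Classification: node.


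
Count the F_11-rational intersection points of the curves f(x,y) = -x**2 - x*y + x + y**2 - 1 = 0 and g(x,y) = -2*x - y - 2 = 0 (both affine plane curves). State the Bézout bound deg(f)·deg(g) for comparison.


Common zeros: ∅; count = 0; Bézout bound = 2.

deg(f) = 2, deg(g) = 1, so Bézout bound = 2.
Scan x ∈ F_11. For each x, list the y ∈ F_11 with f(x, y) ≡ 0 and those with g(x, y) ≡ 0 (mod 11); the common zeros in that column are the intersection.
  x = 0: f ≡ 0 at y ∈ {1, 10}; g ≡ 0 at y ∈ {9}; common: ∅.
  x = 1: f ≡ 0 at y ∈ {4, 8}; g ≡ 0 at y ∈ {7}; common: ∅.
  x = 2: f ≡ 0 at y ∈ {3, 10}; g ≡ 0 at y ∈ {5}; common: ∅.
  x = 3: f ≡ 0 at y ∈ {6, 8}; g ≡ 0 at y ∈ {3}; common: ∅.
  x = 4: f ≡ 0 at y ∈ ∅; g ≡ 0 at y ∈ {1}; common: ∅.
  x = 5: f ≡ 0 at y ∈ ∅; g ≡ 0 at y ∈ {10}; common: ∅.
  x = 6: f ≡ 0 at y ∈ ∅; g ≡ 0 at y ∈ {8}; common: ∅.
  x = 7: f ≡ 0 at y ∈ {3, 4}; g ≡ 0 at y ∈ {6}; common: ∅.
  x = 8: f ≡ 0 at y ∈ ∅; g ≡ 0 at y ∈ {4}; common: ∅.
  x = 9: f ≡ 0 at y ∈ ∅; g ≡ 0 at y ∈ {2}; common: ∅.
  x = 10: f ≡ 0 at y ∈ ∅; g ≡ 0 at y ∈ {0}; common: ∅.
Collecting: common zeros = ∅, so the count is 0.
Comparison with the Bézout bound: 0 ≤ 2 = deg(f)·deg(g), as expected for curves with no common component (the affine F_11-count falls short of the bound because intersections may lie at infinity, over extension fields, or carry multiplicity).


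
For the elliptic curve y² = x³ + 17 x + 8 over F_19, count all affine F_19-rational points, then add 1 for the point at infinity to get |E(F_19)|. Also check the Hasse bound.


Affine points = {(1, 8), (1, 11), (4, 8), (4, 11), (5, 3), (5, 16), (9, 4), (9, 15), (10, 0), (11, 5), (11, 14), (14, 8), (14, 11), (15, 3), (15, 16), (16, 5), (16, 14), (17, 2), (17, 17), (18, 3), (18, 16)}; affine count = 21; |E(F_19)| = 22.

Discriminant check: Δ ∝ 4a³ + 27b² = 4·17³ + 27·8² = 4·4913 + 27·64 ≡ 5 (mod 19). Nonzero ⇒ E is nonsingular.
For each x ∈ F_19, compute rhs = x³ + 17·x + 8 mod 19, then count y ∈ F_19 with y² ≡ rhs.
  x = 0: rhs = 8, matching y values: none (0 points).
  x = 1: rhs = 7, matching y values: 8, 11 (2 points).
  x = 2: rhs = 12, matching y values: none (0 points).
  x = 3: rhs = 10, matching y values: none (0 points).
  x = 4: rhs = 7, matching y values: 8, 11 (2 points).
  x = 5: rhs = 9, matching y values: 3, 16 (2 points).
  x = 6: rhs = 3, matching y values: none (0 points).
  x = 7: rhs = 14, matching y values: none (0 points).
  x = 8: rhs = 10, matching y values: none (0 points).
  x = 9: rhs = 16, matching y values: 4, 15 (2 points).
  x = 10: rhs = 0, matching y values: 0 (1 points).
  x = 11: rhs = 6, matching y values: 5, 14 (2 points).
  x = 12: rhs = 2, matching y values: none (0 points).
  x = 13: rhs = 13, matching y values: none (0 points).
  x = 14: rhs = 7, matching y values: 8, 11 (2 points).
  x = 15: rhs = 9, matching y values: 3, 16 (2 points).
  x = 16: rhs = 6, matching y values: 5, 14 (2 points).
  x = 17: rhs = 4, matching y values: 2, 17 (2 points).
  x = 18: rhs = 9, matching y values: 3, 16 (2 points).
Total affine count: 21.
Full point count |E(F_19)| = 21 + 1 = 22.
Hasse bound: |22 − (19+1)| = |2| = 2 ≤ 2√19 ≈ 8.7178 ✓.


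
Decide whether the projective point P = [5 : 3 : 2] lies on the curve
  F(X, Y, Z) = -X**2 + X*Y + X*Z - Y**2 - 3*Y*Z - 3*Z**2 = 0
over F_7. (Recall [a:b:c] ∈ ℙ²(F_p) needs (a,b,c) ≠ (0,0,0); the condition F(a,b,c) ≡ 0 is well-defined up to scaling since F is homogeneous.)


F(5,3,2) ≡ 3 (mod 7); P is NOT on the curve.

Evaluate F(5, 3, 2) term-by-term (mod 7).
  -X**2 ↦ -1·25·1·1 = -25
  X*Y ↦ 1·5·3·1 = 15
  X*Z ↦ 1·5·1·2 = 10
  -Y**2 ↦ -1·1·9·1 = -9
  -3*Y*Z ↦ -3·1·3·2 = -18
  -3*Z**2 ↦ -3·1·1·4 = -12
Sum: F(5, 3, 2) = (-25) + (15) + (10) + (-9) + (-18) + (-12) = -39.
Reducing mod 7: -39 ≡ 3 (mod 7).
Since F(a, b, c) ≡ 3 ≠ 0 (mod 7), P does NOT lie on the curve.


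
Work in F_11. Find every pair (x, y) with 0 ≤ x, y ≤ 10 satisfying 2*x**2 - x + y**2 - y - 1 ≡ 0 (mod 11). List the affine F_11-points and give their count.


Affine F_11-points: {(0, 4), (0, 8), (1, 0), (1, 1), (2, 3), (2, 9), (3, 6), (4, 3), (4, 9), (5, 0), (5, 1), (6, 4), (6, 8), (7, 5), (7, 7), (8, 2), (8, 10), (9, 2), (9, 10), (10, 5), (10, 7)}; count = 21.

For each of the 121 pairs (x, y) ∈ F_11², evaluate f(x, y) mod 11. Record the zeros.
  x = 0: [0↦10, 1↦10, 2↦1, 3↦5, 4↦0, 5↦8, 6↦7, 7↦8, 8↦0, 9↦5, 10↦1]  zeros at y ∈ {4, 8}
  x = 1: [0↦0, 1↦0, 2↦2, 3↦6, 4↦1, 5↦9, 6↦8, 7↦9, 8↦1, 9↦6, 10↦2]  zeros at y ∈ {0, 1}
  x = 2: [0↦5, 1↦5, 2↦7, 3↦0, 4↦6, 5↦3, 6↦2, 7↦3, 8↦6, 9↦0, 10↦7]  zeros at y ∈ {3, 9}
  x = 3: [0↦3, 1↦3, 2↦5, 3↦9, 4↦4, 5↦1, 6↦0, 7↦1, 8↦4, 9↦9, 10↦5]  zeros at y ∈ {6}
  x = 4: [0↦5, 1↦5, 2↦7, 3↦0, 4↦6, 5↦3, 6↦2, 7↦3, 8↦6, 9↦0, 10↦7]  zeros at y ∈ {3, 9}
  x = 5: [0↦0, 1↦0, 2↦2, 3↦6, 4↦1, 5↦9, 6↦8, 7↦9, 8↦1, 9↦6, 10↦2]  zeros at y ∈ {0, 1}
  x = 6: [0↦10, 1↦10, 2↦1, 3↦5, 4↦0, 5↦8, 6↦7, 7↦8, 8↦0, 9↦5, 10↦1]  zeros at y ∈ {4, 8}
  x = 7: [0↦2, 1↦2, 2↦4, 3↦8, 4↦3, 5↦0, 6↦10, 7↦0, 8↦3, 9↦8, 10↦4]  zeros at y ∈ {5, 7}
  x = 8: [0↦9, 1↦9, 2↦0, 3↦4, 4↦10, 5↦7, 6↦6, 7↦7, 8↦10, 9↦4, 10↦0]  zeros at y ∈ {2, 10}
  x = 9: [0↦9, 1↦9, 2↦0, 3↦4, 4↦10, 5↦7, 6↦6, 7↦7, 8↦10, 9↦4, 10↦0]  zeros at y ∈ {2, 10}
  x = 10: [0↦2, 1↦2, 2↦4, 3↦8, 4↦3, 5↦0, 6↦10, 7↦0, 8↦3, 9↦8, 10↦4]  zeros at y ∈ {5, 7}
Collecting zeros: affine points = {(0, 4), (0, 8), (1, 0), (1, 1), (2, 3), (2, 9), (3, 6), (4, 3), (4, 9), (5, 0), (5, 1), (6, 4), (6, 8), (7, 5), (7, 7), (8, 2), (8, 10), (9, 2), (9, 10), (10, 5), (10, 7)}.
Total count |C(F_11)_aff| = 21.


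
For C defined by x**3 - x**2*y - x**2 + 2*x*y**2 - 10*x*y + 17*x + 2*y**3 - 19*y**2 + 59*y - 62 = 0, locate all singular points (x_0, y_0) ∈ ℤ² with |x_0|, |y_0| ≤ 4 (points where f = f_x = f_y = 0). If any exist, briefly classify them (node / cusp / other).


Singular points: {(1, 3)}; classification: node.

Compute partial derivatives:
  f_x = 3*x**2 - 2*x*y - 2*x + 2*y**2 - 10*y + 17.
  f_y = -x**2 + 4*x*y - 10*x + 6*y**2 - 38*y + 59.
Scan x_0 ∈ {−4, ..., 4}. For each x_0, f_y(x_0, y) is a polynomial in y; find its integer roots y ∈ {−4, ..., 4}, then test f_x and f at those candidates.
  x = -4: f_y(-4, y) = 6*y**2 - 54*y + 83; no integer root y with |y| ≤ 4.
  x = -3: f_y(-3, y) = 6*y**2 - 50*y + 80; no integer root y with |y| ≤ 4.
  x = -2: f_y(-2, y) = 6*y**2 - 46*y + 75; no integer root y with |y| ≤ 4.
  x = -1: f_y(-1, y) = 6*y**2 - 42*y + 68; no integer root y with |y| ≤ 4.
  x = 0: f_y(0, y) = 6*y**2 - 38*y + 59; no integer root y with |y| ≤ 4.
  x = 1: f_y(1, y) = 6*y**2 - 34*y + 48; vanishes at y ∈ {3}. (1, 3): f_x = 0, f = 0 — SINGULAR.
  x = 2: f_y(2, y) = 6*y**2 - 30*y + 35; no integer root y with |y| ≤ 4.
  x = 3: f_y(3, y) = 6*y**2 - 26*y + 20; vanishes at y ∈ {1}. (3, 1): f_x = 24 ≠ 0.
  x = 4: f_y(4, y) = 6*y**2 - 22*y + 3; no integer root y with |y| ≤ 4.
Only singular point on the grid: (1, 3).
Classify: substitute x = 1 + u, y = 3 + v and expand: f = u**3 - u**2*v - u**2 + 2*u*v**2 + 2*v**3 + v**2.
No constant or linear terms (consistent with a singular point). Quadratic part: -u**2 + v**2. Cubic part: u**3 - u**2*v + 2*u*v**2 + 2*v**3.
The quadratic part v**2 - u**2 = (v − u)(v + u) splits into two distinct linear factors, so there are two distinct tangent lines y − 3 = ±(x − 1) — this is a node (ordinary double point).
Classification: node.


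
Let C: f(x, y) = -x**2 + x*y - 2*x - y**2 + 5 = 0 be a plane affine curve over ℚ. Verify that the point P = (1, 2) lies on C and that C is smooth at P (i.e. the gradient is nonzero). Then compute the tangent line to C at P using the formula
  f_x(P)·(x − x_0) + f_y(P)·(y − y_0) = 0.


Tangent line at P: -2*x - 3*y + 8 = 0.

Step 1: f(1, 2) = 0, so P lies on C.
Step 2: partial derivatives
  f_x(x, y) = -2*x + y - 2, f_y(x, y) = x - 2*y.
  f_x(P) = -2, f_y(P) = -3 (gradient nonzero, so P is smooth).
Step 3: tangent line at P: -2·(x − 1) + -3·(y − 2) = 0.
Expanding: -2*x - 3*y + 8 = 0.


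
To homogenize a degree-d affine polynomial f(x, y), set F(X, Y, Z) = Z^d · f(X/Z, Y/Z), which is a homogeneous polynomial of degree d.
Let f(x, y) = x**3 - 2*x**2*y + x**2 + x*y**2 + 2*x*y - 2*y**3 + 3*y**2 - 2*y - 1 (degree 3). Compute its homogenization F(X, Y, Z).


F(X, Y, Z) = X**3 - 2*X**2*Y + X**2*Z + X*Y**2 + 2*X*Y*Z - 2*Y**3 + 3*Y**2*Z - 2*Y*Z**2 - Z**3

deg(f) = 3.
Substitute x = X/Z, y = Y/Z into f, then multiply by Z^3.
  monomial 1·x^3·y^0 ↦ 1·X^3·Y^0·Z^0.
  monomial -2·x^2·y^1 ↦ -2·X^2·Y^1·Z^0.
  monomial 1·x^2·y^0 ↦ 1·X^2·Y^0·Z^1.
  monomial 1·x^1·y^2 ↦ 1·X^1·Y^2·Z^0.
  monomial 2·x^1·y^1 ↦ 2·X^1·Y^1·Z^1.
  monomial -2·x^0·y^3 ↦ -2·X^0·Y^3·Z^0.
  monomial 3·x^0·y^2 ↦ 3·X^0·Y^2·Z^1.
  monomial -2·x^0·y^1 ↦ -2·X^0·Y^1·Z^2.
  monomial -1·x^0·y^0 ↦ -1·X^0·Y^0·Z^3.
Collecting: F(X, Y, Z) = X**3 - 2*X**2*Y + X**2*Z + X*Y**2 + 2*X*Y*Z - 2*Y**3 + 3*Y**2*Z - 2*Y*Z**2 - Z**3.


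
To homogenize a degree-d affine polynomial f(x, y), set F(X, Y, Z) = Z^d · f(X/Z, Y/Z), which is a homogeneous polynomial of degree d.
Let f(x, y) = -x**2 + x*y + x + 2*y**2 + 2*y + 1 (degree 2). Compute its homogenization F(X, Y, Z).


F(X, Y, Z) = -X**2 + X*Y + X*Z + 2*Y**2 + 2*Y*Z + Z**2

deg(f) = 2.
Substitute x = X/Z, y = Y/Z into f, then multiply by Z^2.
  monomial -1·x^2·y^0 ↦ -1·X^2·Y^0·Z^0.
  monomial 1·x^1·y^1 ↦ 1·X^1·Y^1·Z^0.
  monomial 1·x^1·y^0 ↦ 1·X^1·Y^0·Z^1.
  monomial 2·x^0·y^2 ↦ 2·X^0·Y^2·Z^0.
  monomial 2·x^0·y^1 ↦ 2·X^0·Y^1·Z^1.
  monomial 1·x^0·y^0 ↦ 1·X^0·Y^0·Z^2.
Collecting: F(X, Y, Z) = -X**2 + X*Y + X*Z + 2*Y**2 + 2*Y*Z + Z**2.


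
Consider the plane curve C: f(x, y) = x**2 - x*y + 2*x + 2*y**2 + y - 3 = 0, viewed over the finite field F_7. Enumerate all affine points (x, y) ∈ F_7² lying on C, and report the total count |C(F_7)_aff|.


Affine F_7-points: {(0, 1), (0, 2), (1, 0), (4, 0), (4, 5), (6, 1), (6, 5)}; count = 7.

For each of the 49 pairs (x, y) ∈ F_7², evaluate f(x, y) mod 7. Record the zeros.
  x = 0: [0↦4, 1↦0, 2↦0, 3↦4, 4↦5, 5↦3, 6↦5]  zeros at y ∈ {1, 2}
  x = 1: [0↦0, 1↦2, 2↦1, 3↦4, 4↦4, 5↦1, 6↦2]  zeros at y ∈ {0}
  x = 2: [0↦5, 1↦6, 2↦4, 3↦6, 4↦5, 5↦1, 6↦1]  zeros at y ∈ ∅
  x = 3: [0↦5, 1↦5, 2↦2, 3↦3, 4↦1, 5↦3, 6↦2]  zeros at y ∈ ∅
  x = 4: [0↦0, 1↦6, 2↦2, 3↦2, 4↦6, 5↦0, 6↦5]  zeros at y ∈ {0, 5}
  x = 5: [0↦4, 1↦2, 2↦4, 3↦3, 4↦6, 5↦6, 6↦3]  zeros at y ∈ ∅
  x = 6: [0↦3, 1↦0, 2↦1, 3↦6, 4↦1, 5↦0, 6↦3]  zeros at y ∈ {1, 5}
Collecting zeros: affine points = {(0, 1), (0, 2), (1, 0), (4, 0), (4, 5), (6, 1), (6, 5)}.
Total count |C(F_7)_aff| = 7.


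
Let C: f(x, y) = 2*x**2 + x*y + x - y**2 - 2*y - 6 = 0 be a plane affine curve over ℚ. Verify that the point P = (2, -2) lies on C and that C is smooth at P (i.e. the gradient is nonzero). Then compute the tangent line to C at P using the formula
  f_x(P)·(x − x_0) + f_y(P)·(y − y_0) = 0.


Tangent line at P: 7*x + 4*y - 6 = 0.

Step 1: f(2, -2) = 0, so P lies on C.
Step 2: partial derivatives
  f_x(x, y) = 4*x + y + 1, f_y(x, y) = x - 2*y - 2.
  f_x(P) = 7, f_y(P) = 4 (gradient nonzero, so P is smooth).
Step 3: tangent line at P: 7·(x − 2) + 4·(y − -2) = 0.
Expanding: 7*x + 4*y - 6 = 0.


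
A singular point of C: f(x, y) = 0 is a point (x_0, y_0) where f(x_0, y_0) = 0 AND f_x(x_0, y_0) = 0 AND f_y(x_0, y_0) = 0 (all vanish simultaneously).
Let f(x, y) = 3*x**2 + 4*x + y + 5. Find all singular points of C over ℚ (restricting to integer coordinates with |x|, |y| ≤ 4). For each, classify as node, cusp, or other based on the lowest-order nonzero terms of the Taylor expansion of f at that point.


No singular points in the scanned grid; C is smooth there.

Compute partial derivatives:
  f_x = 6*x + 4.
  f_y = 1.
f_y = 1 is a nonzero constant, so f_y never vanishes: no point (x, y) can satisfy f = f_x = f_y = 0. In particular no (x, y) ∈ {−4, ..., 4}² is singular; the curve is smooth.


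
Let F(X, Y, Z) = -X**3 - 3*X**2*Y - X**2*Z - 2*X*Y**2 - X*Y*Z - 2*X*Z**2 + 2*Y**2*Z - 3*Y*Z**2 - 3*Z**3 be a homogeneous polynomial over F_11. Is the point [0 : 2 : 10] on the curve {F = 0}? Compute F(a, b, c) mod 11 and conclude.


F(0,2,10) ≡ 0 (mod 11); P is on the curve.

Evaluate F(0, 2, 10) term-by-term (mod 11).
  -X**3 ↦ -1·0·1·1 = 0
  -3*X**2*Y ↦ -3·0·2·1 = 0
  -X**2*Z ↦ -1·0·1·10 = 0
  -2*X*Y**2 ↦ -2·0·4·1 = 0
  -X*Y*Z ↦ -1·0·2·10 = 0
  -2*X*Z**2 ↦ -2·0·1·100 = 0
  2*Y**2*Z ↦ 2·1·4·10 = 80
  -3*Y*Z**2 ↦ -3·1·2·100 = -600
  -3*Z**3 ↦ -3·1·1·1000 = -3000
Sum: F(0, 2, 10) = (0) + (0) + (0) + (0) + (0) + (0) + (80) + (-600) + (-3000) = -3520.
Reducing mod 11: -3520 ≡ 0 (mod 11).
Since F(a, b, c) ≡ 0 (mod 11), P lies on the curve.


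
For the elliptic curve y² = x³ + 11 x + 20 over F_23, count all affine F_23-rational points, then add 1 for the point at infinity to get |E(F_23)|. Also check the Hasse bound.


Affine points = {(1, 3), (1, 20), (2, 2), (2, 21), (4, 6), (4, 17), (5, 4), (5, 19), (6, 7), (6, 16), (7, 7), (7, 16), (10, 7), (10, 16), (11, 0), (15, 8), (15, 15), (18, 1), (18, 22), (19, 2), (19, 21), (20, 11), (20, 12), (21, 6), (21, 17), (22, 10), (22, 13)}; affine count = 27; |E(F_23)| = 28.

Discriminant check: Δ ∝ 4a³ + 27b² = 4·11³ + 27·20² = 4·1331 + 27·400 ≡ 1 (mod 23). Nonzero ⇒ E is nonsingular.
For each x ∈ F_23, compute rhs = x³ + 11·x + 20 mod 23, then count y ∈ F_23 with y² ≡ rhs.
  x = 0: rhs = 20, matching y values: none (0 points).
  x = 1: rhs = 9, matching y values: 3, 20 (2 points).
  x = 2: rhs = 4, matching y values: 2, 21 (2 points).
  x = 3: rhs = 11, matching y values: none (0 points).
  x = 4: rhs = 13, matching y values: 6, 17 (2 points).
  x = 5: rhs = 16, matching y values: 4, 19 (2 points).
  x = 6: rhs = 3, matching y values: 7, 16 (2 points).
  x = 7: rhs = 3, matching y values: 7, 16 (2 points).
  x = 8: rhs = 22, matching y values: none (0 points).
  x = 9: rhs = 20, matching y values: none (0 points).
  x = 10: rhs = 3, matching y values: 7, 16 (2 points).
  x = 11: rhs = 0, matching y values: 0 (1 points).
  x = 12: rhs = 17, matching y values: none (0 points).
  x = 13: rhs = 14, matching y values: none (0 points).
  x = 14: rhs = 20, matching y values: none (0 points).
  x = 15: rhs = 18, matching y values: 8, 15 (2 points).
  x = 16: rhs = 14, matching y values: none (0 points).
  x = 17: rhs = 14, matching y values: none (0 points).
  x = 18: rhs = 1, matching y values: 1, 22 (2 points).
  x = 19: rhs = 4, matching y values: 2, 21 (2 points).
  x = 20: rhs = 6, matching y values: 11, 12 (2 points).
  x = 21: rhs = 13, matching y values: 6, 17 (2 points).
  x = 22: rhs = 8, matching y values: 10, 13 (2 points).
Total affine count: 27.
Full point count |E(F_23)| = 27 + 1 = 28.
Hasse bound: |28 − (23+1)| = |4| = 4 ≤ 2√23 ≈ 9.5917 ✓.
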